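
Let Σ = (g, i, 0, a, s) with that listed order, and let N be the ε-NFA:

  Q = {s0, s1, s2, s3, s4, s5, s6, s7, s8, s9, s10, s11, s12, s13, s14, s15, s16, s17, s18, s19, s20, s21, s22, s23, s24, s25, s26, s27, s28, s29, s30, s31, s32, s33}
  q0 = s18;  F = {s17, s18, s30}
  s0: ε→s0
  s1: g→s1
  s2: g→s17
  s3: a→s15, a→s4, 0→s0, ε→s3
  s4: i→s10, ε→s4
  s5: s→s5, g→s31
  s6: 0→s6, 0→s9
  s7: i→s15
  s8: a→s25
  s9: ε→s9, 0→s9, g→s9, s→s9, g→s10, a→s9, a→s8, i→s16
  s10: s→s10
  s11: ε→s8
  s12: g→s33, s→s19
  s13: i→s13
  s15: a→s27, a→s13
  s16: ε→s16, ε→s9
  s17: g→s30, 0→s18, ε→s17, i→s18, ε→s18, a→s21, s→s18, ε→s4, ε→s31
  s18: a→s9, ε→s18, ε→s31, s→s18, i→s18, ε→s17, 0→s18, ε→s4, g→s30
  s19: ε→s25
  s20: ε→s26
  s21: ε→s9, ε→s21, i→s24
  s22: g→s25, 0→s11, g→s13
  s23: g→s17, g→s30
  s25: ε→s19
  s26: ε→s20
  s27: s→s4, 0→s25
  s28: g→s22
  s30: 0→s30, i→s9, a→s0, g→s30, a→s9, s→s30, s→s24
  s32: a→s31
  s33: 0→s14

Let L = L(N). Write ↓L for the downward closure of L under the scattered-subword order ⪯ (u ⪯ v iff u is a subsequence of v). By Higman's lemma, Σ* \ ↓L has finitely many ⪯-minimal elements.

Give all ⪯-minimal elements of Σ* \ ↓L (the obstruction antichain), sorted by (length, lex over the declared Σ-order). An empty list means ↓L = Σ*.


|Q|=34, |F|=3, |δ|=74 (21 ε).
min D↑ (3 st, q0=0, F={2}): 0:g→1,i→0,0→0,a→2,s→0 1:g→1,i→2,0→1,a→2,s→1 2:g→2,i→2,0→2,a→2,s→2.
'a': run [14, 9] end={s0,s10,s16,s19,s21,s24,s25,s8,s9} — reject; 1/1 single-dels accept.
'gi': N↓-sim [14, 9, 6] end={s10,s16,s19,s25,s8,s9} ∉↓L; 2/2 del acc.
2 obstructions.

Antichain: [a, gi].


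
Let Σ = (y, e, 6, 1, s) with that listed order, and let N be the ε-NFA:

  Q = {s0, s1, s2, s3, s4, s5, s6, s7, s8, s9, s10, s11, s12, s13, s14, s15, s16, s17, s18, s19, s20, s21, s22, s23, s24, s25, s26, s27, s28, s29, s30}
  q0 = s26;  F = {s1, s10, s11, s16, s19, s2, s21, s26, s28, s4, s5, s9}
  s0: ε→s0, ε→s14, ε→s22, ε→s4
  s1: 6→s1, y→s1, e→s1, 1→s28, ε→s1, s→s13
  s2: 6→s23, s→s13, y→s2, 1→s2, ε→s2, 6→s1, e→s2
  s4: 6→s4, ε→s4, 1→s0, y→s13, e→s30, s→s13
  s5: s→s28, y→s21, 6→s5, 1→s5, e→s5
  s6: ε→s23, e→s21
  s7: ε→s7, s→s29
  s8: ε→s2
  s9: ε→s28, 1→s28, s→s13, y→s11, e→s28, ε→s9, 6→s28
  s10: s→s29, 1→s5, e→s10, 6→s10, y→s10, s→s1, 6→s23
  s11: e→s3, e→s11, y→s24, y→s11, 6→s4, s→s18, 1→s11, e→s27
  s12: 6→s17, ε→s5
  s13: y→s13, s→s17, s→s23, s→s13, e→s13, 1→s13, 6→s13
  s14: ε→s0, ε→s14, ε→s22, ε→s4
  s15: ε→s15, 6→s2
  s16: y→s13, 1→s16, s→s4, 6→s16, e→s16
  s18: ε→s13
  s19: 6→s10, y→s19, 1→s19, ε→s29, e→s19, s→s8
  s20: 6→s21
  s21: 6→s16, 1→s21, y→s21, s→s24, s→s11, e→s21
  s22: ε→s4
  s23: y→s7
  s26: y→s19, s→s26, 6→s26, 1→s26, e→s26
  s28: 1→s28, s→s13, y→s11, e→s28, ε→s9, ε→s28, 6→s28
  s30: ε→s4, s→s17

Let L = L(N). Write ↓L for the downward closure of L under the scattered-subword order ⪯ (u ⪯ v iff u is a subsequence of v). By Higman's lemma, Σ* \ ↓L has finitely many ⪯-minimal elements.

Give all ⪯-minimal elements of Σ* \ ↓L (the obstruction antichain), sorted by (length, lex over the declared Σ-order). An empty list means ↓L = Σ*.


|Q|=31, |F|=12, |δ|=105 (24 ε).
min D↑ (12 st, q0=0, F={6}): 0:y→1,e→0,6→0,1→0,s→0 1:y→1,e→1,6→2,1→1,s→3 2:y→2,e→2,6→2,1→4,s→5 3:y→3,e→3,6→5,1→3,s→6 4:y→7,e→4,6→4,1→4,s→8 5:y→5,e→5,6→5,1→8,s→6 6:y→6,e→6,6→6,1→6,s→6 7:y→7,e→7,6→9,1→7,s→10 8:y→10,e→8,6→8,1→8,s→6 9:y→6,e→9,6→9,1→9,s→11 10:y→10,e→10,6→11,1→10,s→6 11:y→6,e→11,6→11,1→11,s→6.
'yss': |S_i|=[26, 25, 20, 6] end={s13,s17,s18,s23,s29,s7} ∉↓L; 3/3 del acc.
'y61y6y': run [26, 25, 22, 20, 17, 11, 5] end={s13,s17,s23,s29,s7} ∉↓L; 6/6 del acc.
2 words, ⪯-incomp.

min(Σ*\↓L) = [yss, y61y6y].


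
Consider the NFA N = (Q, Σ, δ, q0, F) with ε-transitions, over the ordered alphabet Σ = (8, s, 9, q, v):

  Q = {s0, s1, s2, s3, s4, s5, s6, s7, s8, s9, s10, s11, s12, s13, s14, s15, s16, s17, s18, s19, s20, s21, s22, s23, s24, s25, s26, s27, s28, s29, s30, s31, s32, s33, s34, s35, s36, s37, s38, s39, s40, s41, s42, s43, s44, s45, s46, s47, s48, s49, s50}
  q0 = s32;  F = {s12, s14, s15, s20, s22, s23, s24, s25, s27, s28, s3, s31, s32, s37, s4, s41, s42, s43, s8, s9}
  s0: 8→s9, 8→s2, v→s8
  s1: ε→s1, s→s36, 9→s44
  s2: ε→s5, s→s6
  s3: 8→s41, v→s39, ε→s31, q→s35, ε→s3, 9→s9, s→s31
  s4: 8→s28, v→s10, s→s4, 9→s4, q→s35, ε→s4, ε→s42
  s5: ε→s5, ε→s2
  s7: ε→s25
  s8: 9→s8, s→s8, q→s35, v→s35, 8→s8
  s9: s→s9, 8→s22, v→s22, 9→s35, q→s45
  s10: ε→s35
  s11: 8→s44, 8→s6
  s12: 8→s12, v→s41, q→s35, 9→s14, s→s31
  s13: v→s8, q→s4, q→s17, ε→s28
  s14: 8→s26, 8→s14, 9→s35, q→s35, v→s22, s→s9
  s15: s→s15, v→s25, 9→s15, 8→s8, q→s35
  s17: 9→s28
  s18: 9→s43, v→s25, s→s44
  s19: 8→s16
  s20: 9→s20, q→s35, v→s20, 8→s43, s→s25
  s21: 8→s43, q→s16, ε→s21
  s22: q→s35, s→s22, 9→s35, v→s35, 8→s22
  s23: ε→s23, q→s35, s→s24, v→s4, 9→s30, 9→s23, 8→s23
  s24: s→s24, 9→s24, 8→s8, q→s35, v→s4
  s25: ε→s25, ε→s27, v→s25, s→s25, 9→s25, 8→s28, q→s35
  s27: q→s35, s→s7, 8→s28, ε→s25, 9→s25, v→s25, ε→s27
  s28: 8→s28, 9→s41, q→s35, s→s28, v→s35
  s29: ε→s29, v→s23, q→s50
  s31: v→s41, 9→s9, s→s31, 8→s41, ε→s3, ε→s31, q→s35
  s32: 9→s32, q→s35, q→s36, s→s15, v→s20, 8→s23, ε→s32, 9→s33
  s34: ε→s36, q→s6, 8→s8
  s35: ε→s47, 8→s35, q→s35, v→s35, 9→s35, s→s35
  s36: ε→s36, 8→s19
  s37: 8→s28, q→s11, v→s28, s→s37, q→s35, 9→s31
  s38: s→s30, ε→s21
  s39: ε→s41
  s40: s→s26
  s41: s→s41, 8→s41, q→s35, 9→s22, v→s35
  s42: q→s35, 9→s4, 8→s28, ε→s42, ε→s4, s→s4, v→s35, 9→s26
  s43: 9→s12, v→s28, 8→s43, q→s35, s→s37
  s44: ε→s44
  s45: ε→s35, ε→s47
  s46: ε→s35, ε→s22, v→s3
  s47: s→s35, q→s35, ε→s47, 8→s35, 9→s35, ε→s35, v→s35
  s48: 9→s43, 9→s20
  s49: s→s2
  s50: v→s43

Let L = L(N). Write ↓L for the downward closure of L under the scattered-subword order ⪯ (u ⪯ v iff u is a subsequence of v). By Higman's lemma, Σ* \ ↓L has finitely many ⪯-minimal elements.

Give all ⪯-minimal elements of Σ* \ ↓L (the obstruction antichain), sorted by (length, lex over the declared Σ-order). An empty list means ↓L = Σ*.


|Q|=51, |F|=20, |δ|=181 (35 ε).
min D↑ (18 st, q0=0, F={3}): 0:8→1,s→2,9→0,q→3,v→4 1:8→1,s→5,9→1,q→3,v→6 2:8→7,s→2,9→2,q→3,v→8 3:8→3,s→3,9→3,q→3,v→3 4:8→9,s→8,9→4,q→3,v→4 5:8→7,s→5,9→5,q→3,v→6 6:8→10,s→6,9→6,q→3,v→3 7:8→7,s→7,9→7,q→3,v→3 8:8→10,s→8,9→8,q→3,v→8 9:8→9,s→11,9→12,q→3,v→10 10:8→10,s→10,9→13,q→3,v→3 11:8→10,s→11,9→14,q→3,v→10 12:8→12,s→14,9→15,q→3,v→13 13:8→13,s→13,9→16,q→3,v→3 14:8→13,s→14,9→17,q→3,v→13 15:8→15,s→17,9→3,q→3,v→16 16:8→16,s→16,9→3,q→3,v→3 17:8→16,s→17,9→3,q→3,v→16 (ε-aug+det+¬).
'q': N↓-sim [35, 9] end={s11,s16,s19,s35,s36,s44,s45,s47,s6} ∉↓L; 1/1 del acc.
'8vv': |S_i|=[35, 27, 10, 3] end={s10,s35,s47} rej; 3/3 del acc.
's8v': |S_i|=[35, 24, 8, 2] end={s35,s47} — reject; 3/3 del acc.
'v8999': N↓-sim [35, 25, 18, 12, 7, 2] end={s35,s47} rej; 5/5 single-dels accept.
4 words, ⪯-incomp.

A = [q, 8vv, s8v, v8999].


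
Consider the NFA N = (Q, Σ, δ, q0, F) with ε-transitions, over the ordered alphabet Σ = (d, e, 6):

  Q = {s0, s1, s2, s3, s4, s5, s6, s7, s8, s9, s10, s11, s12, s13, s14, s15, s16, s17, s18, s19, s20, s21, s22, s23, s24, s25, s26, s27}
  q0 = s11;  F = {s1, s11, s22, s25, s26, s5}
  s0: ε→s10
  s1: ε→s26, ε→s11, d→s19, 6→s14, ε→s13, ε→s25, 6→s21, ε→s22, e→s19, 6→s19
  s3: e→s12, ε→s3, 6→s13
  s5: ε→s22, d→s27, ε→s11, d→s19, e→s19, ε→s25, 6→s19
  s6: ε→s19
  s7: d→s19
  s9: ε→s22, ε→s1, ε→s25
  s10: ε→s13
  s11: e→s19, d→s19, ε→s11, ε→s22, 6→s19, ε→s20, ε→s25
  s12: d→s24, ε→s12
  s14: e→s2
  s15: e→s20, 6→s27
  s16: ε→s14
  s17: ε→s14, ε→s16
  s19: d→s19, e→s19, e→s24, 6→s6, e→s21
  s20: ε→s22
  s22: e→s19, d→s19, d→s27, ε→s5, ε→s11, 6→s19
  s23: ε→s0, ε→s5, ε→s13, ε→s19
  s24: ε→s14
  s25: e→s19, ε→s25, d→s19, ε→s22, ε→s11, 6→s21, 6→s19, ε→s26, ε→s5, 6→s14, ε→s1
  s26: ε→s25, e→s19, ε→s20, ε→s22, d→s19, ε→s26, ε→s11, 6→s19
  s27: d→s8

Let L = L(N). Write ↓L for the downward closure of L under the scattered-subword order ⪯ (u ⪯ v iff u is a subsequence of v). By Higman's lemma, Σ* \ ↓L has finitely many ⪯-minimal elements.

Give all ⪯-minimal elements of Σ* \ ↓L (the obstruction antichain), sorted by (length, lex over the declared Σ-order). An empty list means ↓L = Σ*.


min(Σ*\↓L) = [d, e, 6].

|Q|=28, |F|=6, |δ|=79 (42 ε).
min D↑ (2 st, q0=0, F={1}): 0:d→1,e→1,6→1 1:d→1,e→1,6→1 [Hopcroft].
'd': run [16, 8] end={s14,s19,s2,s21,s24,s27,s6,s8} ∉↓L; 1/1 single-dels accept.
'e': N↓-sim [16, 6] end={s14,s19,s2,s21,s24,s6} ∉↓L; 1/1 deletions ∈↓L.
'6': run [16, 6] end={s14,s19,s2,s21,s24,s6} ∉↓L; 1/1 deletions ∈↓L.
3 obstructions.


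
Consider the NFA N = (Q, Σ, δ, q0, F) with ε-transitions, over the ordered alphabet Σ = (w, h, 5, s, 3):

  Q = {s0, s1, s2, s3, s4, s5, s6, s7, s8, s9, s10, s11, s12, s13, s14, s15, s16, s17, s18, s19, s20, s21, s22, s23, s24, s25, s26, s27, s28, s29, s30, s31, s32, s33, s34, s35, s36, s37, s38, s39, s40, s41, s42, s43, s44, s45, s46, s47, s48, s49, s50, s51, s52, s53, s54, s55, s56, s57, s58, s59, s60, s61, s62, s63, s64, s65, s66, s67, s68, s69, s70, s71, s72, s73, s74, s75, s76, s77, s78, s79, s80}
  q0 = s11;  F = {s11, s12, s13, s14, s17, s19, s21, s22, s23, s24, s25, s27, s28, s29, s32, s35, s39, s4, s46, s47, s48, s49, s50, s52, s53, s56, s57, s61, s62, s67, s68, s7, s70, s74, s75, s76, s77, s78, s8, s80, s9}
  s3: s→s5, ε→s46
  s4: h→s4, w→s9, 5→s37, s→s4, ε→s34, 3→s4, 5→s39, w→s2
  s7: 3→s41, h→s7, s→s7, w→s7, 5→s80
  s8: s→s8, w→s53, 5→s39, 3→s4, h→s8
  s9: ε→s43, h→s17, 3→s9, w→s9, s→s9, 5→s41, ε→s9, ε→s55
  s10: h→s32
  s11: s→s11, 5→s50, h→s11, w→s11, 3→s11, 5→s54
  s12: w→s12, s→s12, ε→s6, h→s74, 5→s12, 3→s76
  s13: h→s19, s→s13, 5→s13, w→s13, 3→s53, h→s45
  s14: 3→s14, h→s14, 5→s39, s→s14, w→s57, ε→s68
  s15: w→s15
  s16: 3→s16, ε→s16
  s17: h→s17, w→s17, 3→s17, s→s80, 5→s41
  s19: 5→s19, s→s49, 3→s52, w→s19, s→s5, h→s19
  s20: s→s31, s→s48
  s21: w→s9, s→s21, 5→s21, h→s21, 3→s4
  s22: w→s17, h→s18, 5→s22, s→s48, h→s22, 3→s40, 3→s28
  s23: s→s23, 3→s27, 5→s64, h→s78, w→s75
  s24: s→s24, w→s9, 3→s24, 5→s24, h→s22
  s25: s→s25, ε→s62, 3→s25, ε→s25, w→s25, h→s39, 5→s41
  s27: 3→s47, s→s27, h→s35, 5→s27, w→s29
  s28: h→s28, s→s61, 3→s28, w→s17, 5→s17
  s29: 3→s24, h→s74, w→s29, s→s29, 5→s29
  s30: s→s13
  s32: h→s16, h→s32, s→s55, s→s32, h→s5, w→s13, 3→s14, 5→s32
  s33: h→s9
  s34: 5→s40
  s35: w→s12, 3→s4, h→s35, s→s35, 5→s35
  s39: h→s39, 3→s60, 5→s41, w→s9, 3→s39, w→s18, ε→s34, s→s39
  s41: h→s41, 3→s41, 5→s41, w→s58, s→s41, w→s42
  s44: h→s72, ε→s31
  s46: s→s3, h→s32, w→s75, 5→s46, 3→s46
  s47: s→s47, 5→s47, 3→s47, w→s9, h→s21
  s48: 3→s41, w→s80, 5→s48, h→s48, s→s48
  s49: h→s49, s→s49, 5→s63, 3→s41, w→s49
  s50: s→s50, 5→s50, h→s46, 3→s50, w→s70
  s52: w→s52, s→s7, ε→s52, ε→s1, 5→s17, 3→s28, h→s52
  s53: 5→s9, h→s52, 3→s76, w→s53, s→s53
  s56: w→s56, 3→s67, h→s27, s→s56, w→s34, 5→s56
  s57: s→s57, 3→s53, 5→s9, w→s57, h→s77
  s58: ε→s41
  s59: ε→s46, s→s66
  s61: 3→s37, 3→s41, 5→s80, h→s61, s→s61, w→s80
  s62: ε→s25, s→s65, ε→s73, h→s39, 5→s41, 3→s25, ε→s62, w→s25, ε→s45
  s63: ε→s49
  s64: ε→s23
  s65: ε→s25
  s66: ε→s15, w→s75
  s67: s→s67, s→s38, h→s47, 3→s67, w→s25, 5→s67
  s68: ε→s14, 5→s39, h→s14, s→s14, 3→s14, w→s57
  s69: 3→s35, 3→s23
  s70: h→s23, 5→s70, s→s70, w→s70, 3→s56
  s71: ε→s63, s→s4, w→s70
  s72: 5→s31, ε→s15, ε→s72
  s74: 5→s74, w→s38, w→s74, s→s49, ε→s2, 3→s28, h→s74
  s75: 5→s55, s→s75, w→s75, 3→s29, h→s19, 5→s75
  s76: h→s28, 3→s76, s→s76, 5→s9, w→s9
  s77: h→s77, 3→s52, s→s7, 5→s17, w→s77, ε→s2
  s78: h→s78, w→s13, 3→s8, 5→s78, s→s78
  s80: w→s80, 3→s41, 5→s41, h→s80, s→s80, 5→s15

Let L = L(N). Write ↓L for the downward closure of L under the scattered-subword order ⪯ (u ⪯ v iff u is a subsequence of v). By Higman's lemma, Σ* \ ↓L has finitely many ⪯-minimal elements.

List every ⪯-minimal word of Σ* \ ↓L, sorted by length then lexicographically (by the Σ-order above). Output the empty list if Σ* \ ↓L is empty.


A = [5w33w5, 5hwhs3, 5hh355].

|Q|=81, |F|=41, |δ|=276 (30 ε).
min D↑ (40 st, q0=0, F={30}): 0:w→0,h→0,5→1,s→0,3→0 1:w→2,h→3,5→1,s→1,3→1 2:w→2,h→4,5→2,s→2,3→5 3:w→6,h→7,5→3,s→3,3→3 4:w→6,h→8,5→4,s→4,3→9 5:w→5,h→9,5→5,s→5,3→10 6:w→6,h→11,5→6,s→6,3→12 7:w→13,h→7,5→7,s→7,3→14 8:w→13,h→8,5→8,s→8,3→15 9:w→12,h→16,5→9,s→9,3→17 10:w→18,h→17,5→10,s→10,3→10 11:w→11,h→11,5→11,s→19,3→20 12:w→12,h→21,5→12,s→12,3→22 13:w→13,h→11,5→13,s→13,3→23 14:w→24,h→14,5→25,s→14,3→14 15:w→23,h→15,5→25,s→15,3→26 16:w→27,h→16,5→16,s→16,3→26 17:w→28,h→29,5→17,s→17,3→17 18:w→18,h→25,5→30,s→18,3→18 19:w→19,h→19,5→19,s→19,3→30 20:w→20,h→20,5→31,s→32,3→33 21:w→21,h→21,5→21,s→19,3→33 22:w→28,h→34,5→22,s→22,3→22 23:w→23,h→20,5→28,s→23,3→35 24:w→24,h→36,5→28,s→24,3→23 25:w→28,h→25,5→30,s→25,3→25 26:w→28,h→26,5→25,s→26,3→26 27:w→27,h→21,5→27,s→27,3→35 28:w→28,h→31,5→30,s→28,3→28 29:w→28,h→29,5→29,s→29,3→26 30:w→30,h→30,5→30,s→30,3→30 31:w→31,h→31,5→30,s→37,3→31 32:w→32,h→32,5→37,s→32,3→30 33:w→31,h→33,5→31,s→38,3→33 34:w→31,h→34,5→34,s→39,3→33 35:w→28,h→33,5→28,s→35,3→35 36:w→36,h→36,5→31,s→32,3→20 37:w→37,h→37,5→30,s→37,3→30 38:w→37,h→38,5→37,s→38,3→30 39:w→37,h→39,5→39,s→39,3→30.
'5w33w5': N↓-sim [65, 64, 56, 46, 32, 20, 5] end={s15,s40,s41,s42,s58} rej; 6/6 deletions ∈↓L.
'5hwhs3': run [65, 64, 55, 37, 25, 12, 4] end={s37,s41,s42,s58} — reject; 6/6 del acc.
'5hh355': run [65, 64, 55, 46, 30, 15, 5] end={s15,s40,s41,s42,s58} rej; 6/6 deletions ∈↓L.
3 minimals (antichain).


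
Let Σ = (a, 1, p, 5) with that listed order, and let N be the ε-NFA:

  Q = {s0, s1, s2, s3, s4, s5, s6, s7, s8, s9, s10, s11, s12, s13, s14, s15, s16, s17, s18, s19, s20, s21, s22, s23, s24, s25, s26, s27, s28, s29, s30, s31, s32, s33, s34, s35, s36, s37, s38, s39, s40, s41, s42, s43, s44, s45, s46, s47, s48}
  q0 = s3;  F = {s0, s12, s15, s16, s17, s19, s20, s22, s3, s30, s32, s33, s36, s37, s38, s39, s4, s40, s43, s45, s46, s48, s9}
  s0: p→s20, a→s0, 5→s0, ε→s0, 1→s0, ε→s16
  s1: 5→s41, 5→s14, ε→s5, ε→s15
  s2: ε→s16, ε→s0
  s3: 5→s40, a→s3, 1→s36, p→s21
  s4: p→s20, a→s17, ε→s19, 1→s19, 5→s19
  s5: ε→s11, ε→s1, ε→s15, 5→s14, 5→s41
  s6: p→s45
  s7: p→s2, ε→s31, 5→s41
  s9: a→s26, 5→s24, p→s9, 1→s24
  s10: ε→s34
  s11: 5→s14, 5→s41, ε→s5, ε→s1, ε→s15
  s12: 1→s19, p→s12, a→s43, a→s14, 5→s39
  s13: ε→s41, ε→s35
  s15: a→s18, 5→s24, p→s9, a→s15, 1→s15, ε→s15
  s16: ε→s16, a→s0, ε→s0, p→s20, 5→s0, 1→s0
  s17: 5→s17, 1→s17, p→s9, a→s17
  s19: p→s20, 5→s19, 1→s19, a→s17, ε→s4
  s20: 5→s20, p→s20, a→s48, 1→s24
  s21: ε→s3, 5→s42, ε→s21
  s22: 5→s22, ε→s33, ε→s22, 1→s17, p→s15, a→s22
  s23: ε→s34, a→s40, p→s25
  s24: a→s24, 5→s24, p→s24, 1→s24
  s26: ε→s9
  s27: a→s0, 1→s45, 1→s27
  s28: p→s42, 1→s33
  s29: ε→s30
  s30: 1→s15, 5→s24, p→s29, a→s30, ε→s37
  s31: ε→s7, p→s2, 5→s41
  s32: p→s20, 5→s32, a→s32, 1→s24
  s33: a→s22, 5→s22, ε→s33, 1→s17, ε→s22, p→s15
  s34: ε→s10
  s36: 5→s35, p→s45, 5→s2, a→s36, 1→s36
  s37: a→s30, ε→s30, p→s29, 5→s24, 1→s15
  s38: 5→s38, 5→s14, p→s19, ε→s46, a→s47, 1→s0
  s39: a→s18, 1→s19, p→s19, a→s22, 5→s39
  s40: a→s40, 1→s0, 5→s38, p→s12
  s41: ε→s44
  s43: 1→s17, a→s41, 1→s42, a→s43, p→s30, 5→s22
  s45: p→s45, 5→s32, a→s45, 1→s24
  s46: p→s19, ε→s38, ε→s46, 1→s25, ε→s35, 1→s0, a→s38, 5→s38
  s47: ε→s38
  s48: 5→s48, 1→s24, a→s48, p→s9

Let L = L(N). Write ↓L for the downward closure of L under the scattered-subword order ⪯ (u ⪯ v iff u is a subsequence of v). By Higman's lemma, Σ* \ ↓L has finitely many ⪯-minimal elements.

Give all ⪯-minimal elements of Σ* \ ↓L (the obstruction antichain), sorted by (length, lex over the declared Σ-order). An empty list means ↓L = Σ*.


Antichain: [1p1, 5pap5, 55pp1].

|Q|=49, |F|=23, |δ|=163 (40 ε).
min D↑ (19 st, q0=0, F={7}): 0:a→0,1→1,p→0,5→2 1:a→1,1→1,p→3,5→4 2:a→2,1→4,p→5,5→6 3:a→3,1→7,p→3,5→8 4:a→4,1→4,p→9,5→4 5:a→10,1→11,p→5,5→12 6:a→6,1→4,p→11,5→6 7:a→7,1→7,p→7,5→7 8:a→8,1→7,p→9,5→8 9:a→13,1→7,p→9,5→9 10:a→10,1→14,p→15,5→16 11:a→14,1→11,p→9,5→11 12:a→16,1→11,p→11,5→12 13:a→13,1→7,p→17,5→13 14:a→14,1→14,p→17,5→14 15:a→15,1→18,p→15,5→7 16:a→16,1→14,p→18,5→16 17:a→17,1→7,p→17,5→7 18:a→18,1→18,p→17,5→7 (ε-aug+det+¬).
'1p1': run [36, 19, 7, 1] end={s24} rej; 3/3 single-dels accept.
'5pap5': |S_i|=[36, 32, 22, 17, 8, 1] end={s24} — reject; 5/5 single-dels accept.
'55pp1': |S_i|=[36, 32, 22, 10, 5, 1] end={s24} — reject; 5/5 deletions ∈↓L.
3 words, ⪯-incomp.


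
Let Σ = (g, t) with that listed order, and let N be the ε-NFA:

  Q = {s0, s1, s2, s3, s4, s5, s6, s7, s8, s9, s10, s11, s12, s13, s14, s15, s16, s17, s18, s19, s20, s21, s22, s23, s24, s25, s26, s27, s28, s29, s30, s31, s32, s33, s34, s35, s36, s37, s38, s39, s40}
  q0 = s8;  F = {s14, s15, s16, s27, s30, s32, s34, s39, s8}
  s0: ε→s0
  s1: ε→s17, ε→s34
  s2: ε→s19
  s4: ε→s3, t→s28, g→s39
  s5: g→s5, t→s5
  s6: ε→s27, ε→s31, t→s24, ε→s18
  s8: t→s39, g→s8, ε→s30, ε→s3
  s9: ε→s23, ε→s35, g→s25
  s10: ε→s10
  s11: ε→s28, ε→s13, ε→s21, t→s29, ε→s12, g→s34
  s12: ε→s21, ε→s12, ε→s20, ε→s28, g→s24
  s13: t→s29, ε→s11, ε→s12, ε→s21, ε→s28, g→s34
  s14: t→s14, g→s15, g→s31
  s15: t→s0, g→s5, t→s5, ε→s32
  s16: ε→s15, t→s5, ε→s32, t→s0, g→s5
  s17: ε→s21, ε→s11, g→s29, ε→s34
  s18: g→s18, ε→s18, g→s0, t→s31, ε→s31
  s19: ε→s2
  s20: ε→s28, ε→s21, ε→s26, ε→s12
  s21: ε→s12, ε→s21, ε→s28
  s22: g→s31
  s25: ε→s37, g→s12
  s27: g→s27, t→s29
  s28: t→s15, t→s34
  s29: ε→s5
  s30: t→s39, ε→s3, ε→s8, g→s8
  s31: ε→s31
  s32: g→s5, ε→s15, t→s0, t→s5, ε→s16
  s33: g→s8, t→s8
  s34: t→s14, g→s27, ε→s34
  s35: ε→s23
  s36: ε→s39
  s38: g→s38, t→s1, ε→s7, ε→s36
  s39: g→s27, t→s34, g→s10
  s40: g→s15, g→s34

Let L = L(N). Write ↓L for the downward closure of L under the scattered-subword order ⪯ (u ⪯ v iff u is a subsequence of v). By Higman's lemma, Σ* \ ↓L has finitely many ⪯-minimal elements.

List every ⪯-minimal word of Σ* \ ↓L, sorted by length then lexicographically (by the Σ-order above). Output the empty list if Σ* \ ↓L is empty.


min(Σ*\↓L) = [tgt, tttgg].

|Q|=41, |F|=9, |δ|=101 (53 ε).
min D↑ (7 st, q0=0, F={4}): 0:g→0,t→1 1:g→2,t→3 2:g→2,t→4 3:g→2,t→5 4:g→4,t→4 5:g→6,t→5 6:g→4,t→4 [Hopcroft].
'tgt': N↓-sim [15, 12, 9, 3] end={s0,s29,s5} rej; 3/3 del acc.
'tttgg': run [15, 12, 10, 8, 6, 1] end={s5} ∉↓L; 5/5 del acc.
2 obstructions.


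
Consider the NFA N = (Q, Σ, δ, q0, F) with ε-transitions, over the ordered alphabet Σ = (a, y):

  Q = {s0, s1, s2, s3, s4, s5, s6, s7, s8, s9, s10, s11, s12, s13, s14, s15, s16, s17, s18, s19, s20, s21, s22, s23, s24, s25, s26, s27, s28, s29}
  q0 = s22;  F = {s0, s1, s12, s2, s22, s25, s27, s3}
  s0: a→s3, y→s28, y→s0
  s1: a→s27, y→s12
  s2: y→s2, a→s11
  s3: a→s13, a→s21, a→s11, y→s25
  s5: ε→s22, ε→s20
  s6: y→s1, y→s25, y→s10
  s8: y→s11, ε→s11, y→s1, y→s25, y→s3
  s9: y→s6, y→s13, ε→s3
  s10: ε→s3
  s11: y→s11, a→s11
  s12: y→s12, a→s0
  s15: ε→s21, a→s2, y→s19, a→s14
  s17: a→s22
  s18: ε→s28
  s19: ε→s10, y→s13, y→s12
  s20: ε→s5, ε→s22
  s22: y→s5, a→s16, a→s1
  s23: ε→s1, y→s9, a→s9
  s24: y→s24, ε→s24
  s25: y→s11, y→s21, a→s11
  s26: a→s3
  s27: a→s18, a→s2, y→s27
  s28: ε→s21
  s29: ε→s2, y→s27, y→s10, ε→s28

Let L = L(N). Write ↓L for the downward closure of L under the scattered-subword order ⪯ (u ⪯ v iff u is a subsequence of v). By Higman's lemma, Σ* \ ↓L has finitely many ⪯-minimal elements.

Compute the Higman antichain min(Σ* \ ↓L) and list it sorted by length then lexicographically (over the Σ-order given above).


Antichain: [aaaa, ayaayy].

|Q|=30, |F|=8, |δ|=60 (15 ε).
min D↑ (9 st, q0=0, F={6}): 0:a→1,y→0 1:a→2,y→3 2:a→4,y→2 3:a→5,y→3 4:a→6,y→4 5:a→7,y→5 6:a→6,y→6 7:a→6,y→8 8:a→6,y→6 [Hopcroft].
'aaaa': N↓-sim [16, 13, 10, 8, 3] end={s11,s13,s21} ∉↓L; 4/4 single-dels accept.
'ayaayy': |S_i|=[16, 13, 11, 9, 5, 3, 2] end={s11,s21} ∉↓L; 6/6 single-dels accept.
2 obstructions.


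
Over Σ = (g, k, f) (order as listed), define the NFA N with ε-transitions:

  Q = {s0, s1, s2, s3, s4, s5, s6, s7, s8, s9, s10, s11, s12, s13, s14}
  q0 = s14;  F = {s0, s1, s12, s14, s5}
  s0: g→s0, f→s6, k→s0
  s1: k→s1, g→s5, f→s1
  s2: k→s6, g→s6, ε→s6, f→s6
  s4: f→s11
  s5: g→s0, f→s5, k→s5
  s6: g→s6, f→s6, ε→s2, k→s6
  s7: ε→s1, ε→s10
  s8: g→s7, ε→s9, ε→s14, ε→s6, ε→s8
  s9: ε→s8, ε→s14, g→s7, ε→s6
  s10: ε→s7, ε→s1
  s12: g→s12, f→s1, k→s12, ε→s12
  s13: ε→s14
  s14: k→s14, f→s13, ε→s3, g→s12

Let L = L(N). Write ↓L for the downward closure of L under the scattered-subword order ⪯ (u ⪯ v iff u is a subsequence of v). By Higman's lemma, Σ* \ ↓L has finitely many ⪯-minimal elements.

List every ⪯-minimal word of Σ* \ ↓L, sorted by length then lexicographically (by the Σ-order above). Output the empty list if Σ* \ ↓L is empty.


A = [gfggf].

|Q|=15, |F|=5, |δ|=40 (16 ε).
min D↑ (6 st, q0=0, F={5}): 0:g→1,k→0,f→0 1:g→1,k→1,f→2 2:g→3,k→2,f→2 3:g→4,k→3,f→3 4:g→4,k→4,f→5 5:g→5,k→5,f→5 [Hopcroft].
'gfggf': |S_i|=[9, 6, 5, 4, 3, 2] end={s2,s6} — reject; 5/5 single-dels accept.
1 words, ⪯-incomp.


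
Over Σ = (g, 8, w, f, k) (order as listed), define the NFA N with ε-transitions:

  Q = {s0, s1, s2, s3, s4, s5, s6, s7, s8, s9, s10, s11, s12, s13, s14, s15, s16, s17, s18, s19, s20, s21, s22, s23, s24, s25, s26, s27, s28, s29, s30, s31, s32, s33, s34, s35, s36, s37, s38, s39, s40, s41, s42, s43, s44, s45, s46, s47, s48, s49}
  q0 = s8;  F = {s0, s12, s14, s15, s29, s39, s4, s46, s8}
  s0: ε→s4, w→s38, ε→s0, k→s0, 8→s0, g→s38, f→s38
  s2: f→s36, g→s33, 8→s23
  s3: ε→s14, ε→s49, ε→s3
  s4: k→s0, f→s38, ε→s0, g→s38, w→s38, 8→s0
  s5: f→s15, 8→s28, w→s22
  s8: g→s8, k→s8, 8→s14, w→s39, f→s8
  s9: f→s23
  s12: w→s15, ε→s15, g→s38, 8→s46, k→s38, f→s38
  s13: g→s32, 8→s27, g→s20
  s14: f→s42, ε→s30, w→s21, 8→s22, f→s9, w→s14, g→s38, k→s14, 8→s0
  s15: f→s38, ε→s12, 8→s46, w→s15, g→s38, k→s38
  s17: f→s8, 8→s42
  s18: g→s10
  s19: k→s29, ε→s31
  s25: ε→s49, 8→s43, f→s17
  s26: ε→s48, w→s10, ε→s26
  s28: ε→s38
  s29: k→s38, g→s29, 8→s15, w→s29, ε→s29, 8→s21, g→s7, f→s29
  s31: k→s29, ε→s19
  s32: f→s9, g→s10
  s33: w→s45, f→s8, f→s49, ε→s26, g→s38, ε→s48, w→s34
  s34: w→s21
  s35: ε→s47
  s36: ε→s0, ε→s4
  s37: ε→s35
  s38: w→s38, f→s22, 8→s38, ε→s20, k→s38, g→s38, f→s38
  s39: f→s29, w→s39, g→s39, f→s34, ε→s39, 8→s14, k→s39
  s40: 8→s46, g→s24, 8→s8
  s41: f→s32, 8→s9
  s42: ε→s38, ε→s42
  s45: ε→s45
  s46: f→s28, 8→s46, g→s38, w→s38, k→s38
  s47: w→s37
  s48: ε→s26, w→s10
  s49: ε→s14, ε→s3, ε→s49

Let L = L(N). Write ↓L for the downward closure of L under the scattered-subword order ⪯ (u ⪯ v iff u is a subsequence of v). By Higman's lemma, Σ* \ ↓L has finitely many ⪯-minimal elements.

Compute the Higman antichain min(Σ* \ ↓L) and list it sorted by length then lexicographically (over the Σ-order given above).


|Q|=50, |F|=9, |δ|=121 (31 ε).
min D↑ (8 st, q0=0, F={3}): 0:g→0,8→1,w→2,f→0,k→0 1:g→3,8→4,w→1,f→3,k→1 2:g→2,8→1,w→2,f→5,k→2 3:g→3,8→3,w→3,f→3,k→3 4:g→3,8→4,w→3,f→3,k→4 5:g→5,8→6,w→5,f→5,k→3 6:g→3,8→7,w→6,f→3,k→3 7:g→3,8→7,w→3,f→3,k→3.
'8g': N↓-sim [20, 15, 3] end={s20,s22,s38} rej; 2/2 del acc.
'8f': run [20, 15, 7] end={s20,s22,s23,s28,s38,s42,s9} ∉↓L; 2/2 del acc.
'88w': N↓-sim [20, 15, 7, 3] end={s20,s22,s38} — reject; 3/3 del acc.
'wfk': run [20, 19, 14, 3] end={s20,s22,s38} rej; 3/3 deletions ∈↓L.
4 obstructions.

Antichain: [8g, 8f, 88w, wfk].


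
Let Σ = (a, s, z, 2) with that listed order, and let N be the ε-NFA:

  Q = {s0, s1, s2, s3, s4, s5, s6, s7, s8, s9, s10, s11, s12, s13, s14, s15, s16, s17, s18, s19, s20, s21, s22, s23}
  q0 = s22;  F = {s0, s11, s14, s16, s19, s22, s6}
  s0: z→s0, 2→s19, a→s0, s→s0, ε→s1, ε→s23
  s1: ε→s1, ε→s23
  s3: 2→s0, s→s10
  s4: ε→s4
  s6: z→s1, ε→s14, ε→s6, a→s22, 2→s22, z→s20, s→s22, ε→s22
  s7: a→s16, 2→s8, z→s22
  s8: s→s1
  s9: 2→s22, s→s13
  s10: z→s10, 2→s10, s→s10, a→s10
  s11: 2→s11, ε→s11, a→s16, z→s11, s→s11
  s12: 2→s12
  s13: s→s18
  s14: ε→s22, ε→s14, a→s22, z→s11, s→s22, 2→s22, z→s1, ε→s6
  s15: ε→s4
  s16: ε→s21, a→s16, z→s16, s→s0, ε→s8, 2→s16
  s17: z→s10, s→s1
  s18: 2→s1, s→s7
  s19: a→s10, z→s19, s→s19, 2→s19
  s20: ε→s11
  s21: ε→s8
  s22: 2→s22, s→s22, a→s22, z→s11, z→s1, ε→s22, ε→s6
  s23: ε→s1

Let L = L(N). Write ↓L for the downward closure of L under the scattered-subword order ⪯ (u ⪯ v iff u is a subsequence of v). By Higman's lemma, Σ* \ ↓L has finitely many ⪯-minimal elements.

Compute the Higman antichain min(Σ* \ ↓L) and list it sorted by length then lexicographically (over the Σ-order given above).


A = [zas2a].

|Q|=24, |F|=7, |δ|=69 (20 ε).
min D↑ (6 st, q0=0, F={5}): 0:a→0,s→0,z→1,2→0 1:a→2,s→1,z→1,2→1 2:a→2,s→3,z→2,2→2 3:a→3,s→3,z→3,2→4 4:a→5,s→4,z→4,2→4 5:a→5,s→5,z→5,2→5 [Hopcroft].
'zas2a': N↓-sim [13, 10, 8, 5, 2, 1] end={s10} ∉↓L; 5/5 deletions ∈↓L.
1 words, ⪯-incomp.


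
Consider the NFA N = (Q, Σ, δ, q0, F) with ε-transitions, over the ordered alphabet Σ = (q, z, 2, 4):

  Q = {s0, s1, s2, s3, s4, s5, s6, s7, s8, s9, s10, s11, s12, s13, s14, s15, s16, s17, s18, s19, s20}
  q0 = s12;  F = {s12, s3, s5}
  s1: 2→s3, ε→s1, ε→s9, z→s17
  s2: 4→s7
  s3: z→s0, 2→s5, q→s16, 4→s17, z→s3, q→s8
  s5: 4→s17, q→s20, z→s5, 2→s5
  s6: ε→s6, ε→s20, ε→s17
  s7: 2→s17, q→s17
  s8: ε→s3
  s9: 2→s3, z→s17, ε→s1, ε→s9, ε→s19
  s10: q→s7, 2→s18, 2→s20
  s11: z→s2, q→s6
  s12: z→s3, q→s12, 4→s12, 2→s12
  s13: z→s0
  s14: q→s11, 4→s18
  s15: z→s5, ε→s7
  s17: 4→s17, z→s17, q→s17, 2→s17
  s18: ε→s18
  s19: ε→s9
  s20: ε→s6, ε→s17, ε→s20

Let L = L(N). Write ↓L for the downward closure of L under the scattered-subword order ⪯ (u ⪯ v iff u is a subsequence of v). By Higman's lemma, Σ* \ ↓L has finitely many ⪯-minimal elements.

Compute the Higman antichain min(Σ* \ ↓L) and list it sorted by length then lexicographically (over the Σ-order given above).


|Q|=21, |F|=3, |δ|=49 (15 ε).
min D↑ (4 st, q0=0, F={3}): 0:q→0,z→1,2→0,4→0 1:q→1,z→1,2→2,4→3 2:q→3,z→2,2→2,4→3 3:q→3,z→3,2→3,4→3 (ε-aug+det+¬).
'z4': |S_i|=[9, 8, 1] end={s17} rej; 2/2 single-dels accept.
'z2q': N↓-sim [9, 8, 4, 3] end={s17,s20,s6} — reject; 3/3 deletions ∈↓L.
2 obstructions.

min(Σ*\↓L) = [z4, z2q].


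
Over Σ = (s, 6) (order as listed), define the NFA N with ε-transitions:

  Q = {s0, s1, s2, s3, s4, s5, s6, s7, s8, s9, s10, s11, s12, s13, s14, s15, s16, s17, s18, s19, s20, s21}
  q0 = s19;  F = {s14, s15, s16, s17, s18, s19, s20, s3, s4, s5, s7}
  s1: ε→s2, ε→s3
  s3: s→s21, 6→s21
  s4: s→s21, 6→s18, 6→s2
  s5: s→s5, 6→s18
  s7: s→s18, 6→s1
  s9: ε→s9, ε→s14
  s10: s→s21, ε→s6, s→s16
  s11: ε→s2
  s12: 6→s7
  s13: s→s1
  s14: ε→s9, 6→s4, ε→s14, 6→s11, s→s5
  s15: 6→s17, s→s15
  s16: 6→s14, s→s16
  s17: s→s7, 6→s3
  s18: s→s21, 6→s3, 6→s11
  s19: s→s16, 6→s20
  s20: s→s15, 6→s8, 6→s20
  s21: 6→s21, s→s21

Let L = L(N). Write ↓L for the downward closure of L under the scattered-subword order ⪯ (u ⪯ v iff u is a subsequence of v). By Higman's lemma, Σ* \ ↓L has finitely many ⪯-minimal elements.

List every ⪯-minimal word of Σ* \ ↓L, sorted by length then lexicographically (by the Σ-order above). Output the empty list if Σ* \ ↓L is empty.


A = [s66s, 6s666, s66666, 6s6sss].

|Q|=22, |F|=11, |δ|=40 (8 ε).
min D↑ (12 st, q0=0, F={9}): 0:s→1,6→2 1:s→1,6→3 2:s→4,6→2 3:s→5,6→6 4:s→4,6→7 5:s→5,6→8 6:s→9,6→8 7:s→10,6→11 8:s→9,6→11 9:s→9,6→9 10:s→8,6→11 11:s→9,6→9 (ε-aug+det+¬).
's66s': run [17, 14, 12, 7, 1] end={s21} ∉↓L; 4/4 del acc.
'6s666': |S_i|=[17, 15, 10, 8, 5, 1] end={s21} — reject; 5/5 single-dels accept.
's66666': run [17, 14, 12, 7, 5, 4, 1] end={s21} — reject; 6/6 del acc.
'6s6sss': run [17, 15, 10, 8, 7, 5, 1] end={s21} — reject; 6/6 deletions ∈↓L.
4 minimals (antichain).


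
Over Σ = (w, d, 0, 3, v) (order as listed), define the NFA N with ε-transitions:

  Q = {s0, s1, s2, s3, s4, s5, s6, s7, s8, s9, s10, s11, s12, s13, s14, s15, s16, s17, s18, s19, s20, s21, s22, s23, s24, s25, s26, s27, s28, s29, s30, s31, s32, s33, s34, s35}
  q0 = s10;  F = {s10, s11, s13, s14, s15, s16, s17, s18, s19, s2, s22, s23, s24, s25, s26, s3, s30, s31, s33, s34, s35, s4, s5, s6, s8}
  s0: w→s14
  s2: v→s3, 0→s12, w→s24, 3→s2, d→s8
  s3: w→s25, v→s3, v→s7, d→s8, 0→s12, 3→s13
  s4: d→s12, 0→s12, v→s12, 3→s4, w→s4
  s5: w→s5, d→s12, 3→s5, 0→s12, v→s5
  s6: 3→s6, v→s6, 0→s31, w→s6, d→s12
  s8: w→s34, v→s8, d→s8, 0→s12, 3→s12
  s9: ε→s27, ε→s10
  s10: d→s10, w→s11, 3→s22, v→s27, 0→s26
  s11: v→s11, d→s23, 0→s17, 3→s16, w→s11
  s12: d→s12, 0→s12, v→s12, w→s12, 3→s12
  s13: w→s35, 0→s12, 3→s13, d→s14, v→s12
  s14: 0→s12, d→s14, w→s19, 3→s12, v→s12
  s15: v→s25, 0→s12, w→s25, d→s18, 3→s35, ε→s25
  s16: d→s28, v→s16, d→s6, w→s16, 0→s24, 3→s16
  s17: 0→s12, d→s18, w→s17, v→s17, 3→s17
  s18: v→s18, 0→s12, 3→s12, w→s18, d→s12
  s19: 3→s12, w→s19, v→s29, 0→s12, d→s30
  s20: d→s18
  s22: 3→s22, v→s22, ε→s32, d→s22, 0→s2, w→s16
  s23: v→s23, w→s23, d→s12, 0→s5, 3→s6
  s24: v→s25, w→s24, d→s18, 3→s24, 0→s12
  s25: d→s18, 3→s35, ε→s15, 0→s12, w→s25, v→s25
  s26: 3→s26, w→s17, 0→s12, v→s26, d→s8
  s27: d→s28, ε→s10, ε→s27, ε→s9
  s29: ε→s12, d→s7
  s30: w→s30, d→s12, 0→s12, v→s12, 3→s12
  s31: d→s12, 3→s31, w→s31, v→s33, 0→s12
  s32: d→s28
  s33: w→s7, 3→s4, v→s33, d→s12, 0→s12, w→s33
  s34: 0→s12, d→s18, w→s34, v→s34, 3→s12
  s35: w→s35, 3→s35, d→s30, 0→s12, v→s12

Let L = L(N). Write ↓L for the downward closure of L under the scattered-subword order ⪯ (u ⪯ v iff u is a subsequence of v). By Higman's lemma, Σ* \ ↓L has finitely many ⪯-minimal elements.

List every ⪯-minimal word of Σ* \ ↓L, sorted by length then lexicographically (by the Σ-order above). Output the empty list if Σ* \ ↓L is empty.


|Q|=36, |F|=25, |δ|=147 (9 ε).
min D↑ (25 st, q0=0, F={8}): 0:w→1,d→0,0→2,3→3,v→0 1:w→1,d→4,0→5,3→6,v→1 2:w→5,d→7,0→8,3→2,v→2 3:w→6,d→3,0→9,3→3,v→3 4:w→4,d→8,0→10,3→11,v→4 5:w→5,d→12,0→8,3→5,v→5 6:w→6,d→11,0→13,3→6,v→6 7:w→14,d→7,0→8,3→8,v→7 8:w→8,d→8,0→8,3→8,v→8 9:w→13,d→7,0→8,3→9,v→15 10:w→10,d→8,0→8,3→10,v→10 11:w→11,d→8,0→16,3→11,v→11 12:w→12,d→8,0→8,3→8,v→12 13:w→13,d→12,0→8,3→13,v→17 14:w→14,d→12,0→8,3→8,v→14 15:w→17,d→7,0→8,3→18,v→15 16:w→16,d→8,0→8,3→16,v→19 17:w→17,d→12,0→8,3→20,v→17 18:w→20,d→21,0→8,3→18,v→8 19:w→19,d→8,0→8,3→22,v→19 20:w→20,d→23,0→8,3→20,v→8 21:w→24,d→21,0→8,3→8,v→8 22:w→22,d→8,0→8,3→22,v→8 23:w→23,d→8,0→8,3→8,v→8 24:w→24,d→23,0→8,3→8,v→8 [Hopcroft].
'00': run [32, 22, 1] end={s12} ∉↓L; 2/2 single-dels accept.
'wdd': |S_i|=[32, 21, 11, 1] end={s12} — reject; 3/3 del acc.
'0d3': |S_i|=[32, 22, 9, 1] end={s12} ∉↓L; 3/3 del acc.
'30v3v': |S_i|=[32, 27, 19, 16, 9, 3] end={s12,s29,s7} rej; 5/5 single-dels accept.
4 words, ⪯-incomp.

A = [00, wdd, 0d3, 30v3v].


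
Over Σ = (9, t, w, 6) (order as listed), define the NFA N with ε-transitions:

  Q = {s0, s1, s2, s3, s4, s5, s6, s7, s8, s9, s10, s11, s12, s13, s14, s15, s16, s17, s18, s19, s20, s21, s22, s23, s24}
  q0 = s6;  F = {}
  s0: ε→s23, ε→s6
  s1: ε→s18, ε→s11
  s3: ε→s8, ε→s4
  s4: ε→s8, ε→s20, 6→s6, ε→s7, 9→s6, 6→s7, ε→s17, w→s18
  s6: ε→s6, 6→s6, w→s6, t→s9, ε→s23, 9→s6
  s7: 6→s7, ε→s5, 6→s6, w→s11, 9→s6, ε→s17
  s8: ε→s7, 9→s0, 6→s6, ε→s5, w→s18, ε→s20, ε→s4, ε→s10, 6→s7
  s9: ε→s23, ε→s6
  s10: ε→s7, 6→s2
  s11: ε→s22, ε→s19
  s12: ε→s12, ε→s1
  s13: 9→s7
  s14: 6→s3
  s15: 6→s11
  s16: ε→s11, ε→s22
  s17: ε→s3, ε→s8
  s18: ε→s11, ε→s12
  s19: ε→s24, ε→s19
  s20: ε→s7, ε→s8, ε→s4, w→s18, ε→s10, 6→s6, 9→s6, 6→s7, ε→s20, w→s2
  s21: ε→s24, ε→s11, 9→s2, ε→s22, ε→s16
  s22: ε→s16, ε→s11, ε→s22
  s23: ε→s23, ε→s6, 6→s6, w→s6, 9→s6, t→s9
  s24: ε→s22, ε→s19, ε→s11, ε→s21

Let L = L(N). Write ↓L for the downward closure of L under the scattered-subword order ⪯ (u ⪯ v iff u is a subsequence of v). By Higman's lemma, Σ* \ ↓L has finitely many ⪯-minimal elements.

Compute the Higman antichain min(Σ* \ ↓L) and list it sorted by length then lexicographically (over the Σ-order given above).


|Q|=25, |F|=0, |δ|=82 (52 ε).
min D↑ (1 st, q0=0, F={0}): 0:9→0,t→0,w→0,6→0.
ε ∈ L(D↑) ⇒ ↓L = ∅.

Antichain: [ε].


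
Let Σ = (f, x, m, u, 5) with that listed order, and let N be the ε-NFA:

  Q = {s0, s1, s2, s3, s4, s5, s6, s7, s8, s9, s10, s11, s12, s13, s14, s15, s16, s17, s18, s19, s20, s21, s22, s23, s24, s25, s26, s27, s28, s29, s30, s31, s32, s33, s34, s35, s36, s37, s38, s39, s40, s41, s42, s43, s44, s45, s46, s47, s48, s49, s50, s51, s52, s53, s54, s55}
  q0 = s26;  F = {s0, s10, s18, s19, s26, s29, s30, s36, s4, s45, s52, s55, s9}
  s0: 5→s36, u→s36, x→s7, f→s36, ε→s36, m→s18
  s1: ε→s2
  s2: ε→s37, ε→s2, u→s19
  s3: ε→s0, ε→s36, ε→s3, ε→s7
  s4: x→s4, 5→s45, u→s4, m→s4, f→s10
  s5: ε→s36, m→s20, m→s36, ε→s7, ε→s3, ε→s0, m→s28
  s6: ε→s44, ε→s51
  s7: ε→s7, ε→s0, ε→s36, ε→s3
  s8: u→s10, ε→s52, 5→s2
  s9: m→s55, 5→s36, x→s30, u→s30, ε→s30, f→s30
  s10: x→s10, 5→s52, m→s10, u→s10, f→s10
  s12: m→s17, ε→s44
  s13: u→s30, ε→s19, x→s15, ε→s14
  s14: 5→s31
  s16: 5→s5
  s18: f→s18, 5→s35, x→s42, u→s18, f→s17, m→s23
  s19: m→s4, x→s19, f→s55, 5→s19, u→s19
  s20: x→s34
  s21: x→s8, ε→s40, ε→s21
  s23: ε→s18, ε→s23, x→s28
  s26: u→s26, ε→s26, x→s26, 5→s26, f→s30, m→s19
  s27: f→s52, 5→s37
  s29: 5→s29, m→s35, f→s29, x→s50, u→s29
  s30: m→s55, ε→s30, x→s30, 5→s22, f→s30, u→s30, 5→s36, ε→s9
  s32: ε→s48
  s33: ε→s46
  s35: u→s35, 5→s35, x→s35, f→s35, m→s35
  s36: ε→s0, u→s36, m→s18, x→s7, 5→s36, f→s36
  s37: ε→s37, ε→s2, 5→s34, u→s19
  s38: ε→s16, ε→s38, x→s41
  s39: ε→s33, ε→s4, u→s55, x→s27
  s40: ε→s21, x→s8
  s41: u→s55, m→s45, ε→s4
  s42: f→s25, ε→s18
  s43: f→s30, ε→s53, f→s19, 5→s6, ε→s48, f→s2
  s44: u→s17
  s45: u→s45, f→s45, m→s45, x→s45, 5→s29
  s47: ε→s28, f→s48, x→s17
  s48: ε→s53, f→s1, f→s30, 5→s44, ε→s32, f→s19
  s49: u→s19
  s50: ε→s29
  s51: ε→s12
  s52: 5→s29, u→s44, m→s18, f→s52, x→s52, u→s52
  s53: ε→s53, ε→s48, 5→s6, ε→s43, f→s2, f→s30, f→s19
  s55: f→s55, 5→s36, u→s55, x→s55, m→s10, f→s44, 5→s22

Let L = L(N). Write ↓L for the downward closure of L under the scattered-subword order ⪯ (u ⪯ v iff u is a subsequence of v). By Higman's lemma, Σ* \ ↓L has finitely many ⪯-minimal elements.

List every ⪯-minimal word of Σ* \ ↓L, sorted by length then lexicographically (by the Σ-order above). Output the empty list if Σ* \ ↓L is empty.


Antichain: [f5m5, mm55m].

|Q|=56, |F|=13, |δ|=168 (52 ε).
min D↑ (12 st, q0=0, F={10}): 0:f→1,x→0,m→2,u→0,5→0 1:f→1,x→1,m→3,u→1,5→4 2:f→3,x→2,m→5,u→2,5→2 3:f→3,x→3,m→6,u→3,5→4 4:f→4,x→4,m→7,u→4,5→4 5:f→6,x→5,m→5,u→5,5→8 6:f→6,x→6,m→6,u→6,5→9 7:f→7,x→7,m→7,u→7,5→10 8:f→8,x→8,m→8,u→8,5→11 9:f→9,x→9,m→7,u→9,5→11 10:f→10,x→10,m→10,u→10,5→10 11:f→11,x→11,m→10,u→11,5→11 (ε-aug+det+¬).
'f5m5': N↓-sim [24, 21, 16, 7, 1] end={s35} ∉↓L; 4/4 del acc.
'mm55m': |S_i|=[24, 21, 14, 12, 3, 1] end={s35} ∉↓L; 5/5 del acc.
2 minimals (antichain).


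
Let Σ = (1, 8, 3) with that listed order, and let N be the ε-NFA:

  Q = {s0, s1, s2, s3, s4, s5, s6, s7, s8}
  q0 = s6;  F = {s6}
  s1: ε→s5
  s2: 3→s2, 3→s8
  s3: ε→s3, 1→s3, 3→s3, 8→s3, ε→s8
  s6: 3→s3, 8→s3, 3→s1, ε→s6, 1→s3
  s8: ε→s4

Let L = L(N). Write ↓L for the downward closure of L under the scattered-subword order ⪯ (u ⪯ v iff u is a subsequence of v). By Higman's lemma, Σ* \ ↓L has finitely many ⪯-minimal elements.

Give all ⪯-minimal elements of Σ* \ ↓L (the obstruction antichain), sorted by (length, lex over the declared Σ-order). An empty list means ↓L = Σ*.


Antichain: [1, 8, 3].

|Q|=9, |F|=1, |δ|=14 (5 ε).
min D↑ (2 st, q0=0, F={1}): 0:1→1,8→1,3→1 1:1→1,8→1,3→1.
'1': run [6, 3] end={s3,s4,s8} ∉↓L; 1/1 del acc.
'8': run [6, 3] end={s3,s4,s8} ∉↓L; 1/1 del acc.
'3': N↓-sim [6, 5] end={s1,s3,s4,s5,s8} ∉↓L; 1/1 single-dels accept.
3 obstructions.
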